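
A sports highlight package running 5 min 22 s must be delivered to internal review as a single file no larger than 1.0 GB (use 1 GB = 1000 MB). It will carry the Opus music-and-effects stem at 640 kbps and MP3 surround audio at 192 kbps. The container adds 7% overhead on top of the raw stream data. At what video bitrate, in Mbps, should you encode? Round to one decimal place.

Budget: 1.0 GB = 8000.0 Mb.
Stream payload after overhead: 8000.0 / 1.07 = 7476.6 Mb.
5 min 22 s = 322 s
Total bitrate budget: 7476.6 Mb / 322 s = 23.219 Mbps.
Audio total: 640 + 192 = 832 kbps = 0.832 Mbps.
Video: 23.219 − 0.832 = 22.387 Mbps.

22.4 Mbps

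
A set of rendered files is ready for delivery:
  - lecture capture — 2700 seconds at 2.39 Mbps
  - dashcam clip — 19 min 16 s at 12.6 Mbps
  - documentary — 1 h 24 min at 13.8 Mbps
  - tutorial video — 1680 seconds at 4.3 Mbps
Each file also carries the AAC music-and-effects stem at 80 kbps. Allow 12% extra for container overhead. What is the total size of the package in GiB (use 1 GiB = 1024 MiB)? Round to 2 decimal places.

12.86 GiB

Audio: 80 kbps = 0.080 Mbps.
lecture capture: 2.470 Mbps × 2700 s × 1.12 = 7469.3 Mb
dashcam clip: 12.680 Mbps × 1156 s × 1.12 = 16417.0 Mb
documentary: 13.880 Mbps × 5040 s × 1.12 = 78349.8 Mb
tutorial video: 4.380 Mbps × 1680 s × 1.12 = 8241.4 Mb
Total: 110477.6 Mb = 13809.7 MB.
= 12.86 GiB.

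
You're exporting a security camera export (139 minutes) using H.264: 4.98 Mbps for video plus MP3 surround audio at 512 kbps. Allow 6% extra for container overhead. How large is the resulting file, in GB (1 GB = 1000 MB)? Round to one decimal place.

6.1 GB

139 min = 8340 s
Audio: 512 kbps = 0.512 Mbps.
Total bitrate: 4.98 + 0.512 = 5.492 Mbps.
Stream data: 5.492 Mbps × 8340 s = 45803.3 Mb.
With 6% container overhead: ×1.06.
48,551 Mb ÷ 8 = 6,069 MB → 6.069 GB.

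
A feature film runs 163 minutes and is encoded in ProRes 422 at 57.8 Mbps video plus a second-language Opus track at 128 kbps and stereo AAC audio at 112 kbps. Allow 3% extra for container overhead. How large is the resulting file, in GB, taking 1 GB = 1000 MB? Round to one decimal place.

73.1 GB

163 min = 9780 s
Audio total: 128 + 112 = 240 kbps = 0.240 Mbps.
Total bitrate: 57.8 + 0.240 = 58.040 Mbps.
Stream data: 58.040 Mbps × 9780 s = 567631.2 Mb.
With 3% container overhead: ×1.03.
584,660 Mb ÷ 8 = 73,083 MB → 73.08 GB.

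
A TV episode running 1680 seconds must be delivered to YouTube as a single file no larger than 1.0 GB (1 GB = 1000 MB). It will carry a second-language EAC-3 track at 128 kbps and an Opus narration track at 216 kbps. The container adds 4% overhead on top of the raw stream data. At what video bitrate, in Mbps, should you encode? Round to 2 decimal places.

Budget: 1.0 GB = 8000.0 Mb.
Stream payload after overhead: 8000.0 / 1.04 = 7692.3 Mb.
Total bitrate budget: 7692.3 Mb / 1680 s = 4.579 Mbps.
Audio total: 128 + 216 = 344 kbps = 0.344 Mbps.
Video: 4.579 − 0.344 = 4.235 Mbps.

4.23 Mbps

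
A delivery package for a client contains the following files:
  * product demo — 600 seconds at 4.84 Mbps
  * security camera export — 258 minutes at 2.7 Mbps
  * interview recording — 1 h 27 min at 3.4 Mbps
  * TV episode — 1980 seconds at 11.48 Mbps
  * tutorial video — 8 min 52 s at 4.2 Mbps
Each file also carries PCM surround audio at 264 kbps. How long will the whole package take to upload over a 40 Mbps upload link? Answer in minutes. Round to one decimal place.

39.0 minutes

Audio: 264 kbps = 0.264 Mbps.
product demo: 5.104 Mbps × 600 s = 3062.4 Mb
security camera export: 2.964 Mbps × 15480 s = 45882.7 Mb
interview recording: 3.664 Mbps × 5220 s = 19126.1 Mb
TV episode: 11.744 Mbps × 1980 s = 23253.1 Mb
tutorial video: 4.464 Mbps × 532 s = 2374.8 Mb
Total: 93699.2 Mb = 11712.4 MB.
At 40 Mbps: 93699.2 / 40 = 2342 s ≈ 39 minutes.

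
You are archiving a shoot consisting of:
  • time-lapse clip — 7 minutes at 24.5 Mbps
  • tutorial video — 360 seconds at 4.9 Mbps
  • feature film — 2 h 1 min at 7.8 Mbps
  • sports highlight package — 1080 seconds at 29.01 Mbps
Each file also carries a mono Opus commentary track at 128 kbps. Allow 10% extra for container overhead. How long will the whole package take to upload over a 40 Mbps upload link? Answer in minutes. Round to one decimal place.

46.4 minutes

Audio: 128 kbps = 0.128 Mbps.
time-lapse clip: 24.628 Mbps × 420 s × 1.10 = 11378.1 Mb
tutorial video: 5.028 Mbps × 360 s × 1.10 = 1991.1 Mb
feature film: 7.928 Mbps × 7260 s × 1.10 = 63313.0 Mb
sports highlight package: 29.138 Mbps × 1080 s × 1.10 = 34615.9 Mb
Total: 111298.2 Mb = 13912.3 MB.
At 40 Mbps: 111298.2 / 40 = 2782 s ≈ 46.4 minutes.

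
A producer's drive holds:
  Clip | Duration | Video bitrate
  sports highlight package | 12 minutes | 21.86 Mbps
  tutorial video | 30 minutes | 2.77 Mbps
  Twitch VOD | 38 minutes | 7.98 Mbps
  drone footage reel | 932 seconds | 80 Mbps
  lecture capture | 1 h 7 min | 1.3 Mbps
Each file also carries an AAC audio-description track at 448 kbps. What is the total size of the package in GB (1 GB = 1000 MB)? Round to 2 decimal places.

Audio: 448 kbps = 0.448 Mbps.
sports highlight package: 22.308 Mbps × 720 s = 16061.8 Mb
tutorial video: 3.218 Mbps × 1800 s = 5792.4 Mb
Twitch VOD: 8.428 Mbps × 2280 s = 19215.8 Mb
drone footage reel: 80.448 Mbps × 932 s = 74977.5 Mb
lecture capture: 1.748 Mbps × 4020 s = 7027.0 Mb
Total: 123074.5 Mb = 15384.3 MB.
= 15.38 GB.

15.38 GB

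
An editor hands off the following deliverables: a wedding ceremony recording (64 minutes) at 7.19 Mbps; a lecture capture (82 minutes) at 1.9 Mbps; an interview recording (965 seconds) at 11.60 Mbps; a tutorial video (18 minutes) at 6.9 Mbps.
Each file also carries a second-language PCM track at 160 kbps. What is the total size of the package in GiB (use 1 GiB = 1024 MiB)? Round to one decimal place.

6.7 GiB

Audio: 160 kbps = 0.160 Mbps.
wedding ceremony recording: 7.350 Mbps × 3840 s = 28224.0 Mb
lecture capture: 2.060 Mbps × 4920 s = 10135.2 Mb
interview recording: 11.760 Mbps × 965 s = 11348.4 Mb
tutorial video: 7.060 Mbps × 1080 s = 7624.8 Mb
Total: 57332.4 Mb = 7166.6 MB.
= 6.674 GiB.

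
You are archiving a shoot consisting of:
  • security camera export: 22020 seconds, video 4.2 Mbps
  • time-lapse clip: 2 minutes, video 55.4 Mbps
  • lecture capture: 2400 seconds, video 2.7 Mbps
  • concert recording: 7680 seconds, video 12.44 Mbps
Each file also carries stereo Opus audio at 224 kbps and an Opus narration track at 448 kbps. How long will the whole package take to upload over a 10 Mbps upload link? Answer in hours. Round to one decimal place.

6.2 hours

Audio total: 224 + 448 = 672 kbps = 0.672 Mbps.
security camera export: 4.872 Mbps × 22020 s = 107281.4 Mb
time-lapse clip: 56.072 Mbps × 120 s = 6728.6 Mb
lecture capture: 3.372 Mbps × 2400 s = 8092.8 Mb
concert recording: 13.112 Mbps × 7680 s = 100700.2 Mb
Total: 222803.0 Mb = 27850.4 MB.
At 10 Mbps: 222803.0 / 10 = 22280 s ≈ 6.19 hours.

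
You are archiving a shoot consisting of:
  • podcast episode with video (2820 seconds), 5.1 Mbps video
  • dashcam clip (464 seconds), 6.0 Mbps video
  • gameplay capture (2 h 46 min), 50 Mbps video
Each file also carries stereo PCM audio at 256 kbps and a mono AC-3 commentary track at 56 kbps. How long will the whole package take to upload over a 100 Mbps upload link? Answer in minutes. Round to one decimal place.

86.5 minutes

Audio total: 256 + 56 = 312 kbps = 0.312 Mbps.
podcast episode with video: 5.412 Mbps × 2820 s = 15261.8 Mb
dashcam clip: 6.312 Mbps × 464 s = 2928.8 Mb
gameplay capture: 50.312 Mbps × 9960 s = 501107.5 Mb
Total: 519298.1 Mb = 64912.3 MB.
At 100 Mbps: 519298.1 / 100 = 5193 s ≈ 86.5 minutes.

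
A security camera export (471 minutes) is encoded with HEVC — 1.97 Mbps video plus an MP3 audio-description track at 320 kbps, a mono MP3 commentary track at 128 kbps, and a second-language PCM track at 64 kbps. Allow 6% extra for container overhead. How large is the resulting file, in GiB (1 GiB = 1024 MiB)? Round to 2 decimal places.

8.66 GiB

471 min = 28260 s
Audio total: 320 + 128 + 64 = 512 kbps = 0.512 Mbps.
Total bitrate: 1.97 + 0.512 = 2.482 Mbps.
Stream data: 2.482 Mbps × 28260 s = 70141.3 Mb.
With 6% container overhead: ×1.06.
74,350 Mb = 9,293,724,900 bytes ÷ 1,073,741,824 = 8.655 GiB.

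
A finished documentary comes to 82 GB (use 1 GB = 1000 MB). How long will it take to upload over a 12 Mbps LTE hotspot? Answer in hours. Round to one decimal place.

15.2 hours

File: 82 GB = 656000.0 Mb.
At 12 Mbps: 656000.0 / 12 = 54666.7 s ≈ 15.2 hours.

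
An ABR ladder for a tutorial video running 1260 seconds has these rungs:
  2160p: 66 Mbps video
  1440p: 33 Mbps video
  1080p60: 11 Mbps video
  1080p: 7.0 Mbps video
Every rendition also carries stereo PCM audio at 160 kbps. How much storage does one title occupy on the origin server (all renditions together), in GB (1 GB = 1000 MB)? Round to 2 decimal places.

Audio: 160 kbps = 0.160 Mbps.
Sum of rendition bitrates: (66+0.160) + (33+0.160) + (11+0.160) + (7.0+0.160) = 117.640 Mbps.
× 1260 s = 148,226 Mb = 18,528 MB = 18.53 GB.

18.53 GB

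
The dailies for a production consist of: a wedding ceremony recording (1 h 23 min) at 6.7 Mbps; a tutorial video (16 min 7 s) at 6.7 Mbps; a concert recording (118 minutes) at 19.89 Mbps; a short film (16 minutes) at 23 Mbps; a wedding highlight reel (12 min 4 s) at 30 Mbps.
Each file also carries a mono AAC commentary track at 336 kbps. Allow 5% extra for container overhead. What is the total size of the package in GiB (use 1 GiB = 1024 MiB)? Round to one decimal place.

28.0 GiB

Audio: 336 kbps = 0.336 Mbps.
wedding ceremony recording: 7.036 Mbps × 4980 s × 1.05 = 36791.2 Mb
tutorial video: 7.036 Mbps × 967 s × 1.05 = 7144.0 Mb
concert recording: 20.226 Mbps × 7080 s × 1.05 = 150360.1 Mb
short film: 23.336 Mbps × 960 s × 1.05 = 23522.7 Mb
wedding highlight reel: 30.336 Mbps × 724 s × 1.05 = 23061.4 Mb
Total: 240879.4 Mb = 30109.9 MB.
= 28.04 GiB.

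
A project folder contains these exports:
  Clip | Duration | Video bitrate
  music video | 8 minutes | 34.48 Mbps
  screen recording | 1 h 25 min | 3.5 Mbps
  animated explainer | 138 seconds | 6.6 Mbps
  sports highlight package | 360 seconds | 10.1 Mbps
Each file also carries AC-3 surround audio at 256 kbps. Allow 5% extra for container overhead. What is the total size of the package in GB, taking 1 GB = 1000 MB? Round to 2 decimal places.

5.32 GB

Audio: 256 kbps = 0.256 Mbps.
music video: 34.736 Mbps × 480 s × 1.05 = 17506.9 Mb
screen recording: 3.756 Mbps × 5100 s × 1.05 = 20113.4 Mb
animated explainer: 6.856 Mbps × 138 s × 1.05 = 993.4 Mb
sports highlight package: 10.356 Mbps × 360 s × 1.05 = 3914.6 Mb
Total: 42528.3 Mb = 5316.0 MB.
= 5.316 GB.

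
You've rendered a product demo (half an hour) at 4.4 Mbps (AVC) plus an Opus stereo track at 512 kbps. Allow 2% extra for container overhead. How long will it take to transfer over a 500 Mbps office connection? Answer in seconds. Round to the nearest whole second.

18 seconds

30 min = 1800 s
Audio: 512 kbps = 0.512 Mbps.
Total bitrate: 4.912 Mbps.
File: 4.912 Mbps × 1800 s = 8841.6 Mb.
With 2% container overhead: ×1.02. → 9018.4 Mb.
At 500 Mbps: 9018.4 / 500 = 18.0 s ≈ 18 seconds.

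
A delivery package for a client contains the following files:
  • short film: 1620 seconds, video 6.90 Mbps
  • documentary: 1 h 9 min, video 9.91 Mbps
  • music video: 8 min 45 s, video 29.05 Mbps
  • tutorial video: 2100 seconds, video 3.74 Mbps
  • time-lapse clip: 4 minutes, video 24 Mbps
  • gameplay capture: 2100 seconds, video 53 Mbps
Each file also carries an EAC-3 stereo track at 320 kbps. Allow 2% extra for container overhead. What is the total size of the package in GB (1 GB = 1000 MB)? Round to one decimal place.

25.0 GB

Audio: 320 kbps = 0.320 Mbps.
short film: 7.220 Mbps × 1620 s × 1.02 = 11930.3 Mb
documentary: 10.230 Mbps × 4140 s × 1.02 = 43199.2 Mb
music video: 29.370 Mbps × 525 s × 1.02 = 15727.6 Mb
tutorial video: 4.060 Mbps × 2100 s × 1.02 = 8696.5 Mb
time-lapse clip: 24.320 Mbps × 240 s × 1.02 = 5953.5 Mb
gameplay capture: 53.320 Mbps × 2100 s × 1.02 = 114211.4 Mb
Total: 199718.7 Mb = 24964.8 MB.
= 24.96 GB.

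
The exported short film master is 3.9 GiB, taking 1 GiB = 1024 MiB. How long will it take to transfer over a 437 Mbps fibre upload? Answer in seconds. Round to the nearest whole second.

77 seconds

File: 3.9 GiB = 33500.7 Mb.
At 437 Mbps: 33500.7 / 437 = 76.7 s ≈ 76.7 seconds.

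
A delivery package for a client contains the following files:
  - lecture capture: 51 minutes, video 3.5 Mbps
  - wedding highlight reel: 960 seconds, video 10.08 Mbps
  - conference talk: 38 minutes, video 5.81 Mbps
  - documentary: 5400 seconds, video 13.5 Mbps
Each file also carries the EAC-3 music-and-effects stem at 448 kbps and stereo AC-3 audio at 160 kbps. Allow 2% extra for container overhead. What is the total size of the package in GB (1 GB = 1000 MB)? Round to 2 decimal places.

Audio total: 448 + 160 = 608 kbps = 0.608 Mbps.
lecture capture: 4.108 Mbps × 3060 s × 1.02 = 12821.9 Mb
wedding highlight reel: 10.688 Mbps × 960 s × 1.02 = 10465.7 Mb
conference talk: 6.418 Mbps × 2280 s × 1.02 = 14925.7 Mb
documentary: 14.108 Mbps × 5400 s × 1.02 = 77706.9 Mb
Total: 115920.1 Mb = 14490.0 MB.
= 14.49 GB.

14.49 GB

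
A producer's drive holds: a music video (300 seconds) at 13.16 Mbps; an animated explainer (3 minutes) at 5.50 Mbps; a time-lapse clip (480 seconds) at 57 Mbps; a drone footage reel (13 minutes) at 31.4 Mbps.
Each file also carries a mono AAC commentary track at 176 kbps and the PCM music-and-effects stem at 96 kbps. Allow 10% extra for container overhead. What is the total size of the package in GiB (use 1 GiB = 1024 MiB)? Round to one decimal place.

7.3 GiB

Audio total: 176 + 96 = 272 kbps = 0.272 Mbps.
music video: 13.432 Mbps × 300 s × 1.10 = 4432.6 Mb
animated explainer: 5.772 Mbps × 180 s × 1.10 = 1142.9 Mb
time-lapse clip: 57.272 Mbps × 480 s × 1.10 = 30239.6 Mb
drone footage reel: 31.672 Mbps × 780 s × 1.10 = 27174.6 Mb
Total: 62989.6 Mb = 7873.7 MB.
= 7.333 GiB.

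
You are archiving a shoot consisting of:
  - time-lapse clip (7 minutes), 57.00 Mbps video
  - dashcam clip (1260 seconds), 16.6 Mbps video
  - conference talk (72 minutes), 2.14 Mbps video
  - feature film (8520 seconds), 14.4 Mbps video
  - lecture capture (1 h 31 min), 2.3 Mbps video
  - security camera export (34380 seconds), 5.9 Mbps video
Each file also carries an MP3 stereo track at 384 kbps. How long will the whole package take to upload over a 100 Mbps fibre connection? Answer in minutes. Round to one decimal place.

Audio: 384 kbps = 0.384 Mbps.
time-lapse clip: 57.384 Mbps × 420 s = 24101.3 Mb
dashcam clip: 16.984 Mbps × 1260 s = 21399.8 Mb
conference talk: 2.524 Mbps × 4320 s = 10903.7 Mb
feature film: 14.784 Mbps × 8520 s = 125959.7 Mb
lecture capture: 2.684 Mbps × 5460 s = 14654.6 Mb
security camera export: 6.284 Mbps × 34380 s = 216043.9 Mb
Total: 413063.0 Mb = 51632.9 MB.
At 100 Mbps: 413063.0 / 100 = 4131 s ≈ 68.8 minutes.

68.8 minutes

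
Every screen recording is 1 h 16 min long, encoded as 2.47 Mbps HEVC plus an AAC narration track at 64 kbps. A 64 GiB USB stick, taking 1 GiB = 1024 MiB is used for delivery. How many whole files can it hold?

1 h 16 min = 76 min = 4560 s
Audio: 64 kbps = 0.064 Mbps.
Total bitrate: 2.534 Mbps.
Per item: 2.534 Mbps × 4560 s = 11,555 Mb = 1,444 MB.
Capacity: 64 GiB = 549,756 Mb; 47.58 items → 47 complete.

47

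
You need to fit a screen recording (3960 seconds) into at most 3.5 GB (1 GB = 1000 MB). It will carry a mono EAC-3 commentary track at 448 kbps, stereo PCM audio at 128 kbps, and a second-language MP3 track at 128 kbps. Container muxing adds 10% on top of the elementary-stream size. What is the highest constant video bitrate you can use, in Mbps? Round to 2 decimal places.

5.72 Mbps

Budget: 3.5 GB = 28000.0 Mb.
Stream payload after overhead: 28000.0 / 1.10 = 25454.5 Mb.
Total bitrate budget: 25454.5 Mb / 3960 s = 6.428 Mbps.
Audio total: 448 + 128 + 128 = 704 kbps = 0.704 Mbps.
Video: 6.428 − 0.704 = 5.724 Mbps.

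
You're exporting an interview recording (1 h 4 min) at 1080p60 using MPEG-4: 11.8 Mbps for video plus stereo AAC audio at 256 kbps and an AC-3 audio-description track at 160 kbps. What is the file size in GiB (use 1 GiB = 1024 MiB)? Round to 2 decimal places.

1 h 4 min = 64 min = 3840 s
Audio total: 256 + 160 = 416 kbps = 0.416 Mbps.
Total bitrate: 11.8 + 0.416 = 12.216 Mbps.
Stream data: 12.216 Mbps × 3840 s = 46909.4 Mb.
46,909 Mb = 5,863,680,000 bytes ÷ 1,073,741,824 = 5.461 GiB.

5.46 GiB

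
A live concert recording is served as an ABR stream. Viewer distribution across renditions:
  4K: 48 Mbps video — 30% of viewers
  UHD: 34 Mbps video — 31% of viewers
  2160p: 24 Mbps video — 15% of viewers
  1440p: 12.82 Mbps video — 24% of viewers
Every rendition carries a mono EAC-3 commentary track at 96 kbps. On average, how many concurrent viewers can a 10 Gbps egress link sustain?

315

Audio: 96 kbps = 0.096 Mbps.
Average per-viewer bitrate: 0.30×48.096 + 0.31×34.096 + 0.15×24.096 + 0.24×12.916 = 31.713 Mbps.
10 Gbps = 10,000 Mbps; 10,000 / 31.713 = 315.33 → 315.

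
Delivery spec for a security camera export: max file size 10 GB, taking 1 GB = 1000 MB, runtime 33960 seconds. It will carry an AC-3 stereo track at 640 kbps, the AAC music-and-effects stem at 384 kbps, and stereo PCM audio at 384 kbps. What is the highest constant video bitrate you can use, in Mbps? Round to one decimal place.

0.9 Mbps

Budget: 10 GB = 80000.0 Mb.
Total bitrate budget: 80000.0 Mb / 33960 s = 2.356 Mbps.
Audio total: 640 + 384 + 384 = 1408 kbps = 1.408 Mbps.
Video: 2.356 − 1.408 = 0.948 Mbps.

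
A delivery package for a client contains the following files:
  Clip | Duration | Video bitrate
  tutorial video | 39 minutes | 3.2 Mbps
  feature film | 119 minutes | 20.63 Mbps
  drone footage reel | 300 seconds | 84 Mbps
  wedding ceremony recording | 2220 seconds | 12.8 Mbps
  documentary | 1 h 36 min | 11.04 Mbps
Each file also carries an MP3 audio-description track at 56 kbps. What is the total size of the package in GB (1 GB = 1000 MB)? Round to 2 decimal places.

Audio: 56 kbps = 0.056 Mbps.
tutorial video: 3.256 Mbps × 2340 s = 7619.0 Mb
feature film: 20.686 Mbps × 7140 s = 147698.0 Mb
drone footage reel: 84.056 Mbps × 300 s = 25216.8 Mb
wedding ceremony recording: 12.856 Mbps × 2220 s = 28540.3 Mb
documentary: 11.096 Mbps × 5760 s = 63913.0 Mb
Total: 272987.2 Mb = 34123.4 MB.
= 34.12 GB.

34.12 GB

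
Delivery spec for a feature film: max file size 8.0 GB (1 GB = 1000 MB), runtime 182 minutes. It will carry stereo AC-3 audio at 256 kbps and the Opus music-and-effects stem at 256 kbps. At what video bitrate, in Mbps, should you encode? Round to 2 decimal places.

5.35 Mbps

Budget: 8.0 GB = 64000.0 Mb.
182 min = 10920 s
Total bitrate budget: 64000.0 Mb / 10920 s = 5.861 Mbps.
Audio total: 256 + 256 = 512 kbps = 0.512 Mbps.
Video: 5.861 − 0.512 = 5.349 Mbps.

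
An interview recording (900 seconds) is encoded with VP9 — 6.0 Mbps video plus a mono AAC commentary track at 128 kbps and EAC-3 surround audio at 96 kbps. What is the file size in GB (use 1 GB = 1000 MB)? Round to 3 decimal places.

Audio total: 128 + 96 = 224 kbps = 0.224 Mbps.
Total bitrate: 6.0 + 0.224 = 6.224 Mbps.
Stream data: 6.224 Mbps × 900 s = 5601.6 Mb.
5,602 Mb ÷ 8 = 700.2 MB → 0.7002 GB.

0.700 GB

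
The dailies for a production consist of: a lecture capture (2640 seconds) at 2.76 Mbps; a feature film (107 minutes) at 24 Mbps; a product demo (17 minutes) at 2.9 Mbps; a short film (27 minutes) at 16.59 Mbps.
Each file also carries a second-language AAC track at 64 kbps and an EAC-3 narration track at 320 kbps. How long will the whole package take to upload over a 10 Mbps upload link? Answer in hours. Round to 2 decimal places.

5.44 hours

Audio total: 64 + 320 = 384 kbps = 0.384 Mbps.
lecture capture: 3.144 Mbps × 2640 s = 8300.2 Mb
feature film: 24.384 Mbps × 6420 s = 156545.3 Mb
product demo: 3.284 Mbps × 1020 s = 3349.7 Mb
short film: 16.974 Mbps × 1620 s = 27497.9 Mb
Total: 195693.0 Mb = 24461.6 MB.
At 10 Mbps: 195693.0 / 10 = 19569 s ≈ 5.44 hours.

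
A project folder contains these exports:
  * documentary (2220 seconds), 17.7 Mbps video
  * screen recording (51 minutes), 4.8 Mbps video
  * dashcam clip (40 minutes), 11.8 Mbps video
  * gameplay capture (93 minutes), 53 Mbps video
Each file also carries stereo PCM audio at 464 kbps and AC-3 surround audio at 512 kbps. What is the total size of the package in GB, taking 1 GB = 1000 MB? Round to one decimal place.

Audio total: 464 + 512 = 976 kbps = 0.976 Mbps.
documentary: 18.676 Mbps × 2220 s = 41460.7 Mb
screen recording: 5.776 Mbps × 3060 s = 17674.6 Mb
dashcam clip: 12.776 Mbps × 2400 s = 30662.4 Mb
gameplay capture: 53.976 Mbps × 5580 s = 301186.1 Mb
Total: 390983.8 Mb = 48873.0 MB.
= 48.87 GB.

48.9 GB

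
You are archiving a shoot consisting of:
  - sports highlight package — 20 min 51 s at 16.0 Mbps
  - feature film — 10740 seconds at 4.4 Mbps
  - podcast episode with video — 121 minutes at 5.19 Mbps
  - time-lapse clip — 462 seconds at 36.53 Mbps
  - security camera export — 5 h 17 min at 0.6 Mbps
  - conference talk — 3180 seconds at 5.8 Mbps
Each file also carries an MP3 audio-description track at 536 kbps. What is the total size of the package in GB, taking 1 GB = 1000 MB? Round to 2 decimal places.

Audio: 536 kbps = 0.536 Mbps.
sports highlight package: 16.536 Mbps × 1251 s = 20686.5 Mb
feature film: 4.936 Mbps × 10740 s = 53012.6 Mb
podcast episode with video: 5.726 Mbps × 7260 s = 41570.8 Mb
time-lapse clip: 37.066 Mbps × 462 s = 17124.5 Mb
security camera export: 1.136 Mbps × 19020 s = 21606.7 Mb
conference talk: 6.336 Mbps × 3180 s = 20148.5 Mb
Total: 174149.6 Mb = 21768.7 MB.
= 21.77 GB.

21.77 GB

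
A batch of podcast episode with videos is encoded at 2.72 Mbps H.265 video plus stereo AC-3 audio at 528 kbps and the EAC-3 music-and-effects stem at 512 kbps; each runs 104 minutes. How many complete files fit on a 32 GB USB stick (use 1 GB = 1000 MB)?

104 min = 6240 s
Audio total: 528 + 512 = 1040 kbps = 1.040 Mbps.
Total bitrate: 3.760 Mbps.
Per item: 3.760 Mbps × 6240 s = 23,462 Mb = 2,933 MB.
Capacity: 32 GB = 256,000 Mb; 10.91 items → 10 complete.

10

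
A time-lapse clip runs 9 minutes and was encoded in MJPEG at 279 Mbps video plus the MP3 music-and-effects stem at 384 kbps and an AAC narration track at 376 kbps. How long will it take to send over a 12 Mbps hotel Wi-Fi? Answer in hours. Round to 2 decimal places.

3.50 hours

9 min = 540 s
Audio total: 384 + 376 = 760 kbps = 0.760 Mbps.
Total bitrate: 279.760 Mbps.
File: 279.760 Mbps × 540 s = 151070.4 Mb.
At 12 Mbps: 151070.4 / 12 = 12589.2 s ≈ 3.5 hours.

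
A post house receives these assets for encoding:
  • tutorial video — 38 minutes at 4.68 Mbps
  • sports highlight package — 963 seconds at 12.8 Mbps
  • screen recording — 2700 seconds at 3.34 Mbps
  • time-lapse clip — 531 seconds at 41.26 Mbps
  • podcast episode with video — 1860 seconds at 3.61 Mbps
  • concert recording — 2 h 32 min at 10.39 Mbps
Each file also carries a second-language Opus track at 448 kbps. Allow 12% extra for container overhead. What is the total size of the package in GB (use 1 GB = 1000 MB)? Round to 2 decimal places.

Audio: 448 kbps = 0.448 Mbps.
tutorial video: 5.128 Mbps × 2280 s × 1.12 = 13094.9 Mb
sports highlight package: 13.248 Mbps × 963 s × 1.12 = 14288.8 Mb
screen recording: 3.788 Mbps × 2700 s × 1.12 = 11454.9 Mb
time-lapse clip: 41.708 Mbps × 531 s × 1.12 = 24804.6 Mb
podcast episode with video: 4.058 Mbps × 1860 s × 1.12 = 8453.6 Mb
concert recording: 10.838 Mbps × 9120 s × 1.12 = 110703.7 Mb
Total: 182800.4 Mb = 22850.1 MB.
= 22.85 GB.

22.85 GB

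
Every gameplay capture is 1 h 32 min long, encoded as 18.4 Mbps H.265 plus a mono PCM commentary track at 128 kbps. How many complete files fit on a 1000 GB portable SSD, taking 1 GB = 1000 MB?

1 h 32 min = 92 min = 5520 s
Audio: 128 kbps = 0.128 Mbps.
Total bitrate: 18.528 Mbps.
Per item: 18.528 Mbps × 5520 s = 102,275 Mb = 12,784 MB.
Capacity: 1000 GB = 8,000,000 Mb; 78.22 items → 78 complete.

78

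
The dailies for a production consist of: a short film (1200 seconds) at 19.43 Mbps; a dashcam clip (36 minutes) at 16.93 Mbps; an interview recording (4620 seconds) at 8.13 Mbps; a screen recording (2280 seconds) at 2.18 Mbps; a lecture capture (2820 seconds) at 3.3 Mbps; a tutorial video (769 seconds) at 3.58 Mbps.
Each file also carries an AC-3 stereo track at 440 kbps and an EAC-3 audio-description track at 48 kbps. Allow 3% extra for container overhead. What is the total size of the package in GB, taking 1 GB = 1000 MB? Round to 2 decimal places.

15.61 GB

Audio total: 440 + 48 = 488 kbps = 0.488 Mbps.
short film: 19.918 Mbps × 1200 s × 1.03 = 24618.6 Mb
dashcam clip: 17.418 Mbps × 2160 s × 1.03 = 38751.6 Mb
interview recording: 8.618 Mbps × 4620 s × 1.03 = 41009.6 Mb
screen recording: 2.668 Mbps × 2280 s × 1.03 = 6265.5 Mb
lecture capture: 3.788 Mbps × 2820 s × 1.03 = 11002.6 Mb
tutorial video: 4.068 Mbps × 769 s × 1.03 = 3222.1 Mb
Total: 124870.1 Mb = 15608.8 MB.
= 15.61 GB.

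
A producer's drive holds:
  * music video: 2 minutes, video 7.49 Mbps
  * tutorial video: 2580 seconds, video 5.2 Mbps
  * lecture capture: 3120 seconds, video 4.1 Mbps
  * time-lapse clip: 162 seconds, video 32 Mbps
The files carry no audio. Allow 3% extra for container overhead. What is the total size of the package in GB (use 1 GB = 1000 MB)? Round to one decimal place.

music video: 7.490 Mbps × 120 s × 1.03 = 925.8 Mb
tutorial video: 5.200 Mbps × 2580 s × 1.03 = 13818.5 Mb
lecture capture: 4.100 Mbps × 3120 s × 1.03 = 13175.8 Mb
time-lapse clip: 32.000 Mbps × 162 s × 1.03 = 5339.5 Mb
Total: 33259.5 Mb = 4157.4 MB.
= 4.157 GB.

4.2 GB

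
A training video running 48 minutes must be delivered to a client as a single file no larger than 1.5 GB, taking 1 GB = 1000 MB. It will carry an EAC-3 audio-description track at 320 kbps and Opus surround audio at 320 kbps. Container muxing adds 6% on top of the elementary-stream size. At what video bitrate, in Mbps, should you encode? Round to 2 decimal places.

3.29 Mbps

Budget: 1.5 GB = 12000.0 Mb.
Stream payload after overhead: 12000.0 / 1.06 = 11320.8 Mb.
48 min = 2880 s
Total bitrate budget: 11320.8 Mb / 2880 s = 3.931 Mbps.
Audio total: 320 + 320 = 640 kbps = 0.640 Mbps.
Video: 3.931 − 0.640 = 3.291 Mbps.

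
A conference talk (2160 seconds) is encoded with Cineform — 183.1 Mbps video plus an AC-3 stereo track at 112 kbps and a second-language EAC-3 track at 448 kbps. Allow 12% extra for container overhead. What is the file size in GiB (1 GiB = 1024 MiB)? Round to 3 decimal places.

Audio total: 112 + 448 = 560 kbps = 0.560 Mbps.
Total bitrate: 183.1 + 0.560 = 183.660 Mbps.
Stream data: 183.660 Mbps × 2160 s = 396705.6 Mb.
With 12% container overhead: ×1.12.
444,310 Mb = 55,538,784,000 bytes ÷ 1,073,741,824 = 51.72 GiB.

51.725 GiB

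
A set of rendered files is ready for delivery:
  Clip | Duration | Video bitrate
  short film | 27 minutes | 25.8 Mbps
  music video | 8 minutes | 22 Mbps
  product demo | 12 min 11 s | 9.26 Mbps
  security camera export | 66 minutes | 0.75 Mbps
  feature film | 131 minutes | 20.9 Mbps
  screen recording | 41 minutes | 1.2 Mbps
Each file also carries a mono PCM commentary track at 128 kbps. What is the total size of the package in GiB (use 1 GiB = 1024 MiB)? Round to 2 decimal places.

Audio: 128 kbps = 0.128 Mbps.
short film: 25.928 Mbps × 1620 s = 42003.4 Mb
music video: 22.128 Mbps × 480 s = 10621.4 Mb
product demo: 9.388 Mbps × 731 s = 6862.6 Mb
security camera export: 0.878 Mbps × 3960 s = 3476.9 Mb
feature film: 21.028 Mbps × 7860 s = 165280.1 Mb
screen recording: 1.328 Mbps × 2460 s = 3266.9 Mb
Total: 231511.3 Mb = 28938.9 MB.
= 26.95 GiB.

26.95 GiB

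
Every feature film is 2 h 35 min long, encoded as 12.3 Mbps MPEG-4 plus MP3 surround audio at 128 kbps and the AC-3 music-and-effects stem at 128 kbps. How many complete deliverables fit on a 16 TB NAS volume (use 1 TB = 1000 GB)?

2 h 35 min = 155 min = 9300 s
Audio total: 128 + 128 = 256 kbps = 0.256 Mbps.
Total bitrate: 12.556 Mbps.
Per item: 12.556 Mbps × 9300 s = 116,771 Mb = 14,596 MB.
Capacity: 16 TB = 128,000,000 Mb; 1096.16 items → 1096 complete.

1096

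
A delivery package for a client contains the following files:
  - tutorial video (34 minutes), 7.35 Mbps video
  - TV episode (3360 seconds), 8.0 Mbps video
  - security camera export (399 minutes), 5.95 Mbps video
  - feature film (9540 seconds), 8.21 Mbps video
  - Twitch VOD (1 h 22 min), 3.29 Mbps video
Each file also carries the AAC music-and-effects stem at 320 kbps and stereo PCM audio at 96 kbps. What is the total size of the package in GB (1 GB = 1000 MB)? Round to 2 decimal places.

Audio total: 320 + 96 = 416 kbps = 0.416 Mbps.
tutorial video: 7.766 Mbps × 2040 s = 15842.6 Mb
TV episode: 8.416 Mbps × 3360 s = 28277.8 Mb
security camera export: 6.366 Mbps × 23940 s = 152402.0 Mb
feature film: 8.626 Mbps × 9540 s = 82292.0 Mb
Twitch VOD: 3.706 Mbps × 4920 s = 18233.5 Mb
Total: 297048.0 Mb = 37131.0 MB.
= 37.13 GB.

37.13 GB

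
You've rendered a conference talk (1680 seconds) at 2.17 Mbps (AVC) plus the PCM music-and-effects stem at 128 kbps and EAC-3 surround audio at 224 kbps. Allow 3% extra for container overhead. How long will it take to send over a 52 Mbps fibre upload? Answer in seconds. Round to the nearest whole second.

84 seconds

Audio total: 128 + 224 = 352 kbps = 0.352 Mbps.
Total bitrate: 2.522 Mbps.
File: 2.522 Mbps × 1680 s = 4237.0 Mb.
With 3% container overhead: ×1.03. → 4364.1 Mb.
At 52 Mbps: 4364.1 / 52 = 83.9 s ≈ 83.9 seconds.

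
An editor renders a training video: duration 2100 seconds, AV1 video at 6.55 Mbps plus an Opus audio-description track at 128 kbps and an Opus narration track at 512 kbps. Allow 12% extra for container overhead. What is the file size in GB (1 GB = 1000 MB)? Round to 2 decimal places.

Audio total: 128 + 512 = 640 kbps = 0.640 Mbps.
Total bitrate: 6.55 + 0.640 = 7.190 Mbps.
Stream data: 7.190 Mbps × 2100 s = 15099.0 Mb.
With 12% container overhead: ×1.12.
16,911 Mb ÷ 8 = 2,114 MB → 2.114 GB.

2.11 GB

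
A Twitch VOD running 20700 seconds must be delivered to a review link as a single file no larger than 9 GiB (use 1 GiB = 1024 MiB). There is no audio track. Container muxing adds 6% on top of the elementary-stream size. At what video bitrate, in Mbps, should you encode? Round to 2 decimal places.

3.52 Mbps

Budget: 9 GiB = 77309.4 Mb.
Stream payload after overhead: 77309.4 / 1.06 = 72933.4 Mb.
Total bitrate budget: 72933.4 Mb / 20700 s = 3.523 Mbps.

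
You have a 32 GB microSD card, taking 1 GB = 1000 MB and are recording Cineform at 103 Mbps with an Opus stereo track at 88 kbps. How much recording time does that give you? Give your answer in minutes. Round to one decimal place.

Audio: 88 kbps = 0.088 Mbps.
Total bitrate: 103 + 0.088 = 103.088 Mbps.
Capacity: 32 GB = 256,000 Mb.
Recording time: 256,000 / 103.088 = 2,483 s ≈ 41.4 minutes.

41.4 minutes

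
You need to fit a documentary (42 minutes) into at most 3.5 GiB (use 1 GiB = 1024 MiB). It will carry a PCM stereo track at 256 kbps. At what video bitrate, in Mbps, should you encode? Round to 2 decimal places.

Budget: 3.5 GiB = 30064.8 Mb.
42 min = 2520 s
Total bitrate budget: 30064.8 Mb / 2520 s = 11.930 Mbps.
Audio: 256 kbps = 0.256 Mbps.
Video: 11.930 − 0.256 = 11.674 Mbps.

11.67 Mbps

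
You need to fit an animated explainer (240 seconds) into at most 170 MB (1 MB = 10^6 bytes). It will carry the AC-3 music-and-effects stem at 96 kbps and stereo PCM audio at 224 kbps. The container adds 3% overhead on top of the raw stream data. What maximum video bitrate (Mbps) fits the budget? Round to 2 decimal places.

5.18 Mbps

Budget: 170 MB = 1360.0 Mb.
Stream payload after overhead: 1360.0 / 1.03 = 1320.4 Mb.
Total bitrate budget: 1320.4 Mb / 240 s = 5.502 Mbps.
Audio total: 96 + 224 = 320 kbps = 0.320 Mbps.
Video: 5.502 − 0.320 = 5.182 Mbps.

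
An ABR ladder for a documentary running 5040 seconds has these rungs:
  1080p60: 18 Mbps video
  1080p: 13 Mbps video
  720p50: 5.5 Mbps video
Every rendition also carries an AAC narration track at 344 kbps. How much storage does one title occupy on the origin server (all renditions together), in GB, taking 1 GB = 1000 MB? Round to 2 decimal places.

Audio: 344 kbps = 0.344 Mbps.
Sum of rendition bitrates: (18+0.344) + (13+0.344) + (5.5+0.344) = 37.532 Mbps.
× 5040 s = 189,161 Mb = 23,645 MB = 23.65 GB.

23.65 GB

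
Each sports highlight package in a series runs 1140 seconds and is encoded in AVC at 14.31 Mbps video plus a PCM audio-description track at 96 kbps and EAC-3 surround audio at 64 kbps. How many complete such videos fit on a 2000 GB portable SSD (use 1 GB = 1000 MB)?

Audio total: 96 + 64 = 160 kbps = 0.160 Mbps.
Total bitrate: 14.470 Mbps.
Per item: 14.470 Mbps × 1140 s = 16,496 Mb = 2,062 MB.
Capacity: 2000 GB = 16,000,000 Mb; 969.94 items → 969 complete.

969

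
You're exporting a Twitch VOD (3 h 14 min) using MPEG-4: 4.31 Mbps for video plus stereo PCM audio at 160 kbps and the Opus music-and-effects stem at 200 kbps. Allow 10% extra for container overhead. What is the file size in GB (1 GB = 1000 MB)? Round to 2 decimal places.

7.47 GB

3 h 14 min = 194 min = 11640 s
Audio total: 160 + 200 = 360 kbps = 0.360 Mbps.
Total bitrate: 4.31 + 0.360 = 4.670 Mbps.
Stream data: 4.670 Mbps × 11640 s = 54358.8 Mb.
With 10% container overhead: ×1.10.
59,795 Mb ÷ 8 = 7,474 MB → 7.474 GB.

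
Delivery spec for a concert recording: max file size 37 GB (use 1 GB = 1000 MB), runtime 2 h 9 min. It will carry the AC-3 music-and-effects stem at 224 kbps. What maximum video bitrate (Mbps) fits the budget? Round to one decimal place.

38.0 Mbps

Budget: 37 GB = 296000.0 Mb.
2 h 9 min = 129 min = 7740 s
Total bitrate budget: 296000.0 Mb / 7740 s = 38.243 Mbps.
Audio: 224 kbps = 0.224 Mbps.
Video: 38.243 − 0.224 = 38.019 Mbps.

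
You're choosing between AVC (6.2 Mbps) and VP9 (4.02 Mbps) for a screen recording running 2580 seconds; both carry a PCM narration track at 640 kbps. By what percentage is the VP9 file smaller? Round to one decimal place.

Audio: 640 kbps = 0.640 Mbps.
AVC: 6.840 Mbps × 2580 s = 17647.2 Mb = 2.206 GB.
VP9: 4.660 Mbps × 2580 s = 12022.8 Mb = 1.503 GB.
Reduction: (1 − 1.503/2.206) × 100 = 31.87%.

31.9%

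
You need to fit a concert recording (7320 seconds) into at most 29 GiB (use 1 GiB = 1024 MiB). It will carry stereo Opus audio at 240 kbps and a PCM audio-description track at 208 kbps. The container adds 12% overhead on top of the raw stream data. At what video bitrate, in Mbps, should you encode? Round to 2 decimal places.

Budget: 29 GiB = 249108.1 Mb.
Stream payload after overhead: 249108.1 / 1.12 = 222417.9 Mb.
Total bitrate budget: 222417.9 Mb / 7320 s = 30.385 Mbps.
Audio total: 240 + 208 = 448 kbps = 0.448 Mbps.
Video: 30.385 − 0.448 = 29.937 Mbps.

29.94 Mbps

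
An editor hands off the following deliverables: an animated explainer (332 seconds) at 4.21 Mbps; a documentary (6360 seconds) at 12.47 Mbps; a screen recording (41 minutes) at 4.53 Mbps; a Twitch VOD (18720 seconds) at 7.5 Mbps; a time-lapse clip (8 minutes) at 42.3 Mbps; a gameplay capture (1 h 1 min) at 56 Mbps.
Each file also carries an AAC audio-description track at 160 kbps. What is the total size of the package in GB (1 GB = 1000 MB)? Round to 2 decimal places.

57.83 GB

Audio: 160 kbps = 0.160 Mbps.
animated explainer: 4.370 Mbps × 332 s = 1450.8 Mb
documentary: 12.630 Mbps × 6360 s = 80326.8 Mb
screen recording: 4.690 Mbps × 2460 s = 11537.4 Mb
Twitch VOD: 7.660 Mbps × 18720 s = 143395.2 Mb
time-lapse clip: 42.460 Mbps × 480 s = 20380.8 Mb
gameplay capture: 56.160 Mbps × 3660 s = 205545.6 Mb
Total: 462636.6 Mb = 57829.6 MB.
= 57.83 GB.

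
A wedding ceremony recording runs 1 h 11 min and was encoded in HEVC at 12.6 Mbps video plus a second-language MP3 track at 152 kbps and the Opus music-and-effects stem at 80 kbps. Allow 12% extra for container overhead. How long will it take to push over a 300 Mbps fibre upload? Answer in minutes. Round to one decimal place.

1 h 11 min = 71 min = 4260 s
Audio total: 152 + 80 = 232 kbps = 0.232 Mbps.
Total bitrate: 12.832 Mbps.
File: 12.832 Mbps × 4260 s = 54664.3 Mb.
With 12% container overhead: ×1.12. → 61224.0 Mb.
At 300 Mbps: 61224.0 / 300 = 204.1 s ≈ 3.4 minutes.

3.4 minutes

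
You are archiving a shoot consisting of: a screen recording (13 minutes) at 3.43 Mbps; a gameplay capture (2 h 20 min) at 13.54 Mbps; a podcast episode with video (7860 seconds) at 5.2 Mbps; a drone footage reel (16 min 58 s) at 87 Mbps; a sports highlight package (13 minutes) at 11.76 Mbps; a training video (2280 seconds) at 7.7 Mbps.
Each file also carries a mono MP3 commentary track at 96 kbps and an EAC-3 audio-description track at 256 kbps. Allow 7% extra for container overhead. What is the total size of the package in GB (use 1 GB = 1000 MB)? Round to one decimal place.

Audio total: 96 + 256 = 352 kbps = 0.352 Mbps.
screen recording: 3.782 Mbps × 780 s × 1.07 = 3156.5 Mb
gameplay capture: 13.892 Mbps × 8400 s × 1.07 = 124861.3 Mb
podcast episode with video: 5.552 Mbps × 7860 s × 1.07 = 46693.4 Mb
drone footage reel: 87.352 Mbps × 1018 s × 1.07 = 95149.0 Mb
sports highlight package: 12.112 Mbps × 780 s × 1.07 = 10108.7 Mb
training video: 8.052 Mbps × 2280 s × 1.07 = 19643.7 Mb
Total: 299612.6 Mb = 37451.6 MB.
= 37.45 GB.

37.5 GB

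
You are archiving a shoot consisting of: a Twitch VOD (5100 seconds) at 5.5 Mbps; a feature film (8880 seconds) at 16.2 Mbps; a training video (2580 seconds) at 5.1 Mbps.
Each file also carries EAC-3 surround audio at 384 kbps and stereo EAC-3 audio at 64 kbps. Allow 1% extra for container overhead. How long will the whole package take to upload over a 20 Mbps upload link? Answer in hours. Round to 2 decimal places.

Audio total: 384 + 64 = 448 kbps = 0.448 Mbps.
Twitch VOD: 5.948 Mbps × 5100 s × 1.01 = 30638.1 Mb
feature film: 16.648 Mbps × 8880 s × 1.01 = 149312.6 Mb
training video: 5.548 Mbps × 2580 s × 1.01 = 14457.0 Mb
Total: 194407.7 Mb = 24301.0 MB.
At 20 Mbps: 194407.7 / 20 = 9720 s ≈ 2.7 hours.

2.70 hours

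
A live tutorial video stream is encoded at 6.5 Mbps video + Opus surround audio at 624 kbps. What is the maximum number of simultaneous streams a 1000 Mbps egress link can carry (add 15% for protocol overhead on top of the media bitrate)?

122

Audio: 624 kbps = 0.624 Mbps.
Per-viewer media rate: 7.124 Mbps.
On the wire with 15% overhead: 8.193 Mbps.
1000 Mbps = 1,000 Mbps; 1,000 / 8.193 = 122.06 → 122 viewers.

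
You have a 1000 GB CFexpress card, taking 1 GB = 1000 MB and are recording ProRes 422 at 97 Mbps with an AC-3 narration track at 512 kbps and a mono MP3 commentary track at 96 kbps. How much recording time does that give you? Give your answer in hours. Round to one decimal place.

22.8 hours

Audio total: 512 + 96 = 608 kbps = 0.608 Mbps.
Total bitrate: 97 + 0.608 = 97.608 Mbps.
Capacity: 1000 GB = 8,000,000 Mb.
Recording time: 8,000,000 / 97.608 = 81,960 s ≈ 22.8 hours.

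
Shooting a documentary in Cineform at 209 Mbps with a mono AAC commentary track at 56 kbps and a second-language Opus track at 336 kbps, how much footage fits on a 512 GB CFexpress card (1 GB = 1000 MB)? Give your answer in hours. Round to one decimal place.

Audio total: 56 + 336 = 392 kbps = 0.392 Mbps.
Total bitrate: 209 + 0.392 = 209.392 Mbps.
Capacity: 512 GB = 4,096,000 Mb.
Recording time: 4,096,000 / 209.392 = 19,561 s ≈ 5.43 hours.

5.4 hours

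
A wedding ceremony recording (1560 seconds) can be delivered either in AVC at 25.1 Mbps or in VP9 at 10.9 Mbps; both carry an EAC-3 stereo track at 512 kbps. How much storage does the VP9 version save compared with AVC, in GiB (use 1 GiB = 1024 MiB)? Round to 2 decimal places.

Audio: 512 kbps = 0.512 Mbps.
AVC: 25.612 Mbps × 1560 s = 39954.7 Mb = 4.651 GiB.
VP9: 11.412 Mbps × 1560 s = 17802.7 Mb = 2.073 GiB.
Saving: 4.651 − 2.073 = 2.579 GiB.

2.58 GiB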